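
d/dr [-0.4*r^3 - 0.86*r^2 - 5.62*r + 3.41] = -1.2*r^2 - 1.72*r - 5.62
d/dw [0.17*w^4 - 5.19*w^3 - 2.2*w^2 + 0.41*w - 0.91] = 0.68*w^3 - 15.57*w^2 - 4.4*w + 0.41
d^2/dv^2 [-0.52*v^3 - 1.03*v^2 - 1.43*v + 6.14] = -3.12*v - 2.06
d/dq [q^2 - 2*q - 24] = 2*q - 2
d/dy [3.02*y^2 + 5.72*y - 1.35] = 6.04*y + 5.72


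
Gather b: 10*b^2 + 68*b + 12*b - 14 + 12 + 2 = 10*b^2 + 80*b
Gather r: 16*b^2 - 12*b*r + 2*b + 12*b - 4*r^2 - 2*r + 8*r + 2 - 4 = 16*b^2 + 14*b - 4*r^2 + r*(6 - 12*b) - 2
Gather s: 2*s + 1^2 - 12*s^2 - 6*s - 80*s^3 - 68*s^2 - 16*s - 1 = -80*s^3 - 80*s^2 - 20*s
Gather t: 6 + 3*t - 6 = 3*t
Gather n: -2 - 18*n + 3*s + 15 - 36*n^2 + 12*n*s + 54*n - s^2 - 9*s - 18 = -36*n^2 + n*(12*s + 36) - s^2 - 6*s - 5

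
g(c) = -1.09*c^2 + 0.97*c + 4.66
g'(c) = 0.97 - 2.18*c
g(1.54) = 3.57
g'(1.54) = -2.39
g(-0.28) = 4.30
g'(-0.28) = 1.58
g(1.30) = 4.08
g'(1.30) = -1.86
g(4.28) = -11.16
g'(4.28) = -8.36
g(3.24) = -3.64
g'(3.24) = -6.09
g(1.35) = 3.98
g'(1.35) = -1.97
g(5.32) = -21.03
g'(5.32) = -10.63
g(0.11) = 4.75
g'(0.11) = 0.73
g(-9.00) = -92.36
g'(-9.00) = 20.59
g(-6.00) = -40.40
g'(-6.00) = 14.05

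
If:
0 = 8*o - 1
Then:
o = 1/8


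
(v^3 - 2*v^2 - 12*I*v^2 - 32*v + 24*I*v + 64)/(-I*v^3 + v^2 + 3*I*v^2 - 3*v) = (-v^3 + 2*v^2 + 12*I*v^2 + 32*v - 24*I*v - 64)/(v*(I*v^2 - v - 3*I*v + 3))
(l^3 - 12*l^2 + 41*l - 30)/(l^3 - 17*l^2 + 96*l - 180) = (l - 1)/(l - 6)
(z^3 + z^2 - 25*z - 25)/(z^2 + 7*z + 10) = (z^2 - 4*z - 5)/(z + 2)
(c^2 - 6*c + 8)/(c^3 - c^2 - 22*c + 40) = 1/(c + 5)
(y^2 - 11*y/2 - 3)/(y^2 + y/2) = (y - 6)/y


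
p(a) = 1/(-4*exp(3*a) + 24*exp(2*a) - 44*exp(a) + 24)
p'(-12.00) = 0.00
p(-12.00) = 0.04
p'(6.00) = 0.00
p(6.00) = 0.00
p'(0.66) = -113.27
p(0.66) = -3.85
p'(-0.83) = 0.14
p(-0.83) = 0.11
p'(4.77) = 0.00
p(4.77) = -0.00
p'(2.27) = 0.00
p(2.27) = -0.00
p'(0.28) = 0.92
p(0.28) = -0.68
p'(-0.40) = 0.69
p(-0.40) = 0.24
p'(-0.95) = 0.10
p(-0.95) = 0.10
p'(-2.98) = 0.00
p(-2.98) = 0.05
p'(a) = (12*exp(3*a) - 48*exp(2*a) + 44*exp(a))/(-4*exp(3*a) + 24*exp(2*a) - 44*exp(a) + 24)^2 = (3*exp(2*a) - 12*exp(a) + 11)*exp(a)/(4*(exp(3*a) - 6*exp(2*a) + 11*exp(a) - 6)^2)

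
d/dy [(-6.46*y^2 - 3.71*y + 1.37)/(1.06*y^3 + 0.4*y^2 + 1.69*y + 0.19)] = (6.8476*y^4 + 7.8652*y^3 - 13.79*y^2 - 3.5508*y - 3.0202)/(1.1236*y^6 + 0.848*y^5 + 3.7428*y^4 + 1.7548*y^3 + 3.0081*y^2 + 0.6422*y + 0.0361)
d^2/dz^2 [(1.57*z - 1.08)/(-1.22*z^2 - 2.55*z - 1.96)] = (-(1.57*z - 1.08)*(2.44*z + 2.55)*(4.88*z + 5.1) + (11.4924*z + 5.3718)*(1.22*z^2 + 2.55*z + 1.96))/(1.22*z^2 + 2.55*z + 1.96)^3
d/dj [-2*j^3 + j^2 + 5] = 2*j*(1 - 3*j)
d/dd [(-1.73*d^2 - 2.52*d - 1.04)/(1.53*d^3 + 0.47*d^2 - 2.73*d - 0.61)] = (2.6469*d^4 + 7.7112*d^3 + 10.6809*d^2 + 3.0882*d - 1.302)/(2.3409*d^6 + 1.4382*d^5 - 8.1329*d^4 - 4.4328*d^3 + 6.8795*d^2 + 3.3306*d + 0.3721)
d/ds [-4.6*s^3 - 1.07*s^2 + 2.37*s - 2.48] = -13.8*s^2 - 2.14*s + 2.37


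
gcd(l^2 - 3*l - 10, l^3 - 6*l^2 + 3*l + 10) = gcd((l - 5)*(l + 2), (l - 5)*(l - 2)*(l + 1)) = l - 5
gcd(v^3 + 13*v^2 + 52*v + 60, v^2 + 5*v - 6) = v + 6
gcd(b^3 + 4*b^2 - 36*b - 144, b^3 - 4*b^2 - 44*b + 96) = b + 6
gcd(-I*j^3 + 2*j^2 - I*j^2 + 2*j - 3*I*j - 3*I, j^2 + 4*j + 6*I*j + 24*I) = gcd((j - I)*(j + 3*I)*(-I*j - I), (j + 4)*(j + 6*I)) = 1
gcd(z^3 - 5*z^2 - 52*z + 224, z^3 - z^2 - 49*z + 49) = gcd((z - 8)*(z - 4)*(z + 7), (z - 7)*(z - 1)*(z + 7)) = z + 7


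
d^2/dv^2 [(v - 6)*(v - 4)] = 2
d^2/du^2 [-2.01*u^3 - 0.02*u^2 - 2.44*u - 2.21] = -12.06*u - 0.04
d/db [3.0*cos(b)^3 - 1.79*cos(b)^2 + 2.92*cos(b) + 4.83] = (-9.0*cos(b)^2 + 3.58*cos(b) - 2.92)*sin(b)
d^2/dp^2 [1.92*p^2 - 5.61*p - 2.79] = 3.84000000000000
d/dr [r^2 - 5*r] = 2*r - 5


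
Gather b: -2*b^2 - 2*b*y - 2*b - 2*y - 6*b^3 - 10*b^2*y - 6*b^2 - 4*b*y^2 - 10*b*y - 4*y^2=-6*b^3 + b^2*(-10*y - 8) + b*(-4*y^2 - 12*y - 2) - 4*y^2 - 2*y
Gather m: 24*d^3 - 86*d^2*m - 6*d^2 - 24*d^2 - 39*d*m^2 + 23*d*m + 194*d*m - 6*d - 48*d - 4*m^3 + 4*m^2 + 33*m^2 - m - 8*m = 24*d^3 - 30*d^2 - 54*d - 4*m^3 + m^2*(37 - 39*d) + m*(-86*d^2 + 217*d - 9)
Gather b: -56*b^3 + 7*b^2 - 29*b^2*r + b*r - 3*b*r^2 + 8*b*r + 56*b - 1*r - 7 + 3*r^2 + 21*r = -56*b^3 + b^2*(7 - 29*r) + b*(-3*r^2 + 9*r + 56) + 3*r^2 + 20*r - 7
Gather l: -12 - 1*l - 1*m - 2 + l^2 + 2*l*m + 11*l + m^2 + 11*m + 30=l^2 + l*(2*m + 10) + m^2 + 10*m + 16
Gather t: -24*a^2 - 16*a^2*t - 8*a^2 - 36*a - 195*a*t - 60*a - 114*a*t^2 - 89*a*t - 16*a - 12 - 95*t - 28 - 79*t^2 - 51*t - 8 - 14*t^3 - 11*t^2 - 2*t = -32*a^2 - 112*a - 14*t^3 + t^2*(-114*a - 90) + t*(-16*a^2 - 284*a - 148) - 48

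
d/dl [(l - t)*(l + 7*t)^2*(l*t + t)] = t*(l + 7*t)*(2*(l + 1)*(l - t) + (l + 1)*(l + 7*t) + (l - t)*(l + 7*t))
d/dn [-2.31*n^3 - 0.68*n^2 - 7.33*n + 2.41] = -6.93*n^2 - 1.36*n - 7.33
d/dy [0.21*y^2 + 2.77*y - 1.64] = 0.42*y + 2.77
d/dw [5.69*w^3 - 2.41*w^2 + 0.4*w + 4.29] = 17.07*w^2 - 4.82*w + 0.4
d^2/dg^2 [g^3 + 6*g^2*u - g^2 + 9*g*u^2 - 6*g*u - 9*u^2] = 6*g + 12*u - 2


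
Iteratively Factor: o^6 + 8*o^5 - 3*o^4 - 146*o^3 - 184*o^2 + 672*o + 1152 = (o + 4)*(o^5 + 4*o^4 - 19*o^3 - 70*o^2 + 96*o + 288) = (o + 4)^2*(o^4 - 19*o^2 + 6*o + 72) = (o - 3)*(o + 4)^2*(o^3 + 3*o^2 - 10*o - 24) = (o - 3)^2*(o + 4)^2*(o^2 + 6*o + 8) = (o - 3)^2*(o + 4)^3*(o + 2)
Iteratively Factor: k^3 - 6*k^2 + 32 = (k - 4)*(k^2 - 2*k - 8) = (k - 4)^2*(k + 2)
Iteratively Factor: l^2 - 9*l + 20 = (l - 4)*(l - 5)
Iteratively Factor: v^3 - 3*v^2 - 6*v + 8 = (v + 2)*(v^2 - 5*v + 4) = (v - 4)*(v + 2)*(v - 1)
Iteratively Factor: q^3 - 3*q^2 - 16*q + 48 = (q - 3)*(q^2 - 16) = (q - 3)*(q + 4)*(q - 4)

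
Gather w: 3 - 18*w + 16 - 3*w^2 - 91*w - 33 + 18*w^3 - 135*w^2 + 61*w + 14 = 18*w^3 - 138*w^2 - 48*w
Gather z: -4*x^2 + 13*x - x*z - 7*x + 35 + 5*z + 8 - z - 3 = -4*x^2 + 6*x + z*(4 - x) + 40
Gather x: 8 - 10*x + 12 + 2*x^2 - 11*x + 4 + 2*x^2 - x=4*x^2 - 22*x + 24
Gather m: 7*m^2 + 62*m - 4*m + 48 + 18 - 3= 7*m^2 + 58*m + 63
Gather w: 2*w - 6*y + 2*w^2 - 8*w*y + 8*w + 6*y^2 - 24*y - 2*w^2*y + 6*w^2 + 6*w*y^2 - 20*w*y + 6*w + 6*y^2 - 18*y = w^2*(8 - 2*y) + w*(6*y^2 - 28*y + 16) + 12*y^2 - 48*y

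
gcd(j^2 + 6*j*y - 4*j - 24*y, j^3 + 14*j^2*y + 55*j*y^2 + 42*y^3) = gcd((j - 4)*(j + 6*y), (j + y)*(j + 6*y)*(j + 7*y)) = j + 6*y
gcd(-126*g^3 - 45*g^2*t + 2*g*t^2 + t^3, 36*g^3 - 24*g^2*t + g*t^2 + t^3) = 6*g + t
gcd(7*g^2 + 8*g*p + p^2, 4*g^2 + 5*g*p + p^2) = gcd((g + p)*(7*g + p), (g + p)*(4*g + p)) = g + p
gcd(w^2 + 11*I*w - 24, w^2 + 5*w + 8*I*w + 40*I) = w + 8*I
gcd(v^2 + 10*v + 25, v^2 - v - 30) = v + 5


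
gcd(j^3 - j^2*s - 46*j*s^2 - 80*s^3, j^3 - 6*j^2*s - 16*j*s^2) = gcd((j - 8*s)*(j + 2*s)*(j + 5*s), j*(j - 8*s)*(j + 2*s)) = -j^2 + 6*j*s + 16*s^2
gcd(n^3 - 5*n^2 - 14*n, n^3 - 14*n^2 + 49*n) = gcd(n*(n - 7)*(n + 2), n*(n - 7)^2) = n^2 - 7*n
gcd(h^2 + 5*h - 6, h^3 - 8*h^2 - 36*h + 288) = h + 6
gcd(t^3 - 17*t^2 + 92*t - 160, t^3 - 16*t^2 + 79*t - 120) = t^2 - 13*t + 40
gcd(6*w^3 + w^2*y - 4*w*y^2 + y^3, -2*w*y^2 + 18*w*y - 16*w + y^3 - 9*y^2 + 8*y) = -2*w + y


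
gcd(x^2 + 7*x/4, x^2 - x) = x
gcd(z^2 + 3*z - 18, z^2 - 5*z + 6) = z - 3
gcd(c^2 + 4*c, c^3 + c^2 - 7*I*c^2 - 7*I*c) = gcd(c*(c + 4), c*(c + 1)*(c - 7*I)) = c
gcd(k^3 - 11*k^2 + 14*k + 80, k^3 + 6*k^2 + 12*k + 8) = k + 2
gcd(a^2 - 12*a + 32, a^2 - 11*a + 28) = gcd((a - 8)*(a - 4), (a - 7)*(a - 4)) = a - 4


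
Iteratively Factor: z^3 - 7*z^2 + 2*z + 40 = (z - 4)*(z^2 - 3*z - 10) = (z - 5)*(z - 4)*(z + 2)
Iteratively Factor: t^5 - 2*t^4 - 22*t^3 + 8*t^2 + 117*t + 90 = (t - 5)*(t^4 + 3*t^3 - 7*t^2 - 27*t - 18) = (t - 5)*(t + 1)*(t^3 + 2*t^2 - 9*t - 18) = (t - 5)*(t - 3)*(t + 1)*(t^2 + 5*t + 6) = (t - 5)*(t - 3)*(t + 1)*(t + 2)*(t + 3)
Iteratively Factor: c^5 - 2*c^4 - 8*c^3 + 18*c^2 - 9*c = (c - 3)*(c^4 + c^3 - 5*c^2 + 3*c) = c*(c - 3)*(c^3 + c^2 - 5*c + 3) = c*(c - 3)*(c - 1)*(c^2 + 2*c - 3) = c*(c - 3)*(c - 1)*(c + 3)*(c - 1)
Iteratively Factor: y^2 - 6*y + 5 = (y - 5)*(y - 1)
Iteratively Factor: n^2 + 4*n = (n)*(n + 4)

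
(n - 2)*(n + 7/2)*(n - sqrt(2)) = n^3 - sqrt(2)*n^2 + 3*n^2/2 - 7*n - 3*sqrt(2)*n/2 + 7*sqrt(2)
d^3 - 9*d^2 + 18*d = d*(d - 6)*(d - 3)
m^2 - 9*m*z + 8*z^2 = (m - 8*z)*(m - z)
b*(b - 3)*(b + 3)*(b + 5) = b^4 + 5*b^3 - 9*b^2 - 45*b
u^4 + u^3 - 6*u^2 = u^2*(u - 2)*(u + 3)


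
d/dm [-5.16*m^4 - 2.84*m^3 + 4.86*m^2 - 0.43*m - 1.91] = -20.64*m^3 - 8.52*m^2 + 9.72*m - 0.43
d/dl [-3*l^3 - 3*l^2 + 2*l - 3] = -9*l^2 - 6*l + 2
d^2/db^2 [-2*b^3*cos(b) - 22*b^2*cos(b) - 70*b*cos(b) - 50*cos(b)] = 2*b^3*cos(b) + 12*b^2*sin(b) + 22*b^2*cos(b) + 88*b*sin(b) + 58*b*cos(b) + 140*sin(b) + 6*cos(b)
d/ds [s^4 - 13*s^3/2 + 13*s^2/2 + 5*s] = 4*s^3 - 39*s^2/2 + 13*s + 5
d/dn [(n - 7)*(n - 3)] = 2*n - 10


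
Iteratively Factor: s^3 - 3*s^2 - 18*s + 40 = (s - 2)*(s^2 - s - 20) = (s - 5)*(s - 2)*(s + 4)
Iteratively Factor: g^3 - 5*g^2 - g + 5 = (g - 1)*(g^2 - 4*g - 5) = (g - 5)*(g - 1)*(g + 1)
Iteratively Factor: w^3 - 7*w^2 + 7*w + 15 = (w - 3)*(w^2 - 4*w - 5) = (w - 3)*(w + 1)*(w - 5)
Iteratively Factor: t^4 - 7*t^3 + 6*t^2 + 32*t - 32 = (t - 1)*(t^3 - 6*t^2 + 32) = (t - 4)*(t - 1)*(t^2 - 2*t - 8) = (t - 4)*(t - 1)*(t + 2)*(t - 4)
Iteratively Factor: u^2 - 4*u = (u)*(u - 4)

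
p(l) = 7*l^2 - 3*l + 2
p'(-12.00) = -171.00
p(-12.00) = 1046.00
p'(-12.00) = -171.00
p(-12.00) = 1046.00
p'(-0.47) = -9.58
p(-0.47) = 4.96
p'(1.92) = 23.88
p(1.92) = 22.04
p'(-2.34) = -35.76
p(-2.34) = 47.35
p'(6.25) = 84.50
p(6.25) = 256.69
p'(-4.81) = -70.34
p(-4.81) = 178.38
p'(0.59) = 5.26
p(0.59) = 2.67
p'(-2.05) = -31.70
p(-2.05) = 37.57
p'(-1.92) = -29.88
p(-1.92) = 33.56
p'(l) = 14*l - 3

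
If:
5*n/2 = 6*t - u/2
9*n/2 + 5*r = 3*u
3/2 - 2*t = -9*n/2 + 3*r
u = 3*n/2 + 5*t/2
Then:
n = -57/2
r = -117/4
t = -39/2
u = -183/2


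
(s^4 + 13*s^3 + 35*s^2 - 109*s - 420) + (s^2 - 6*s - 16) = s^4 + 13*s^3 + 36*s^2 - 115*s - 436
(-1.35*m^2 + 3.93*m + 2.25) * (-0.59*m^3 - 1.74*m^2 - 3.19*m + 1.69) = 0.7965*m^5 + 0.0303000000000004*m^4 - 3.8592*m^3 - 18.7332*m^2 - 0.5358*m + 3.8025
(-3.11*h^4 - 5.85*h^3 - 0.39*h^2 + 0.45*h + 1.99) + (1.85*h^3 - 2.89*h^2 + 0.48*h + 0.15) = -3.11*h^4 - 4.0*h^3 - 3.28*h^2 + 0.93*h + 2.14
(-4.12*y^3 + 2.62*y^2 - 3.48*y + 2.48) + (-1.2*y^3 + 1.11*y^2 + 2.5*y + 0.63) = -5.32*y^3 + 3.73*y^2 - 0.98*y + 3.11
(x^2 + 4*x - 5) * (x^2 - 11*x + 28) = x^4 - 7*x^3 - 21*x^2 + 167*x - 140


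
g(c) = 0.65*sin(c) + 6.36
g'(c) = 0.65*cos(c)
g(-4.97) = 6.99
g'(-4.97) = 0.17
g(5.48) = 5.89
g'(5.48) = 0.45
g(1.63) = 7.01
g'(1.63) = -0.04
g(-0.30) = 6.17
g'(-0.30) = 0.62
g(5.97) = 6.16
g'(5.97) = 0.62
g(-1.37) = 5.72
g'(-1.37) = 0.13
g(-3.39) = 6.52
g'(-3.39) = -0.63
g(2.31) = 6.84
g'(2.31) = -0.44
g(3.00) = 6.45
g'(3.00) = -0.64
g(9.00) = 6.63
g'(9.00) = -0.59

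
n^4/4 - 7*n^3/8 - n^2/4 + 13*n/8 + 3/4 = (n/4 + 1/4)*(n - 3)*(n - 2)*(n + 1/2)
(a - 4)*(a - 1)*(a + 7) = a^3 + 2*a^2 - 31*a + 28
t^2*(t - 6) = t^3 - 6*t^2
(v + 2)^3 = v^3 + 6*v^2 + 12*v + 8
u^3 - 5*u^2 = u^2*(u - 5)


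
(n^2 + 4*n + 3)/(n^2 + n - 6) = (n + 1)/(n - 2)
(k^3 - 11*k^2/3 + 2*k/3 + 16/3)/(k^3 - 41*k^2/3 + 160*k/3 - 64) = (k^2 - k - 2)/(k^2 - 11*k + 24)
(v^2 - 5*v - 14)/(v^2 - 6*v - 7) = (v + 2)/(v + 1)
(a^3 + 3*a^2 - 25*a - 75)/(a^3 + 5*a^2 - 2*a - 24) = (a^2 - 25)/(a^2 + 2*a - 8)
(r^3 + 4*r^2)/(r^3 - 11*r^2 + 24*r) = r*(r + 4)/(r^2 - 11*r + 24)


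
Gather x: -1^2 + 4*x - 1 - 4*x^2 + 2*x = -4*x^2 + 6*x - 2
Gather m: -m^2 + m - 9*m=-m^2 - 8*m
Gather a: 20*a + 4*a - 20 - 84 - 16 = 24*a - 120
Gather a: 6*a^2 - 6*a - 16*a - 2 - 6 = 6*a^2 - 22*a - 8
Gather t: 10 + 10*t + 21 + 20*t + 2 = 30*t + 33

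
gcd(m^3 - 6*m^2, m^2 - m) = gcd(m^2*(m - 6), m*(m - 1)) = m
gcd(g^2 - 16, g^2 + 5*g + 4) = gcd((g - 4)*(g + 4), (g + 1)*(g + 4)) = g + 4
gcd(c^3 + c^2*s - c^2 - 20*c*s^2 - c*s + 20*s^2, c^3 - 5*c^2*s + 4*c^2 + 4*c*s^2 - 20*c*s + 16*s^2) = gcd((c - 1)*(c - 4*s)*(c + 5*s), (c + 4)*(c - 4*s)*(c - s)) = -c + 4*s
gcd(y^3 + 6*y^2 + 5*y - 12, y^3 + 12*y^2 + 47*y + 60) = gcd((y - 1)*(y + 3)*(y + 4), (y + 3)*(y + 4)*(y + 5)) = y^2 + 7*y + 12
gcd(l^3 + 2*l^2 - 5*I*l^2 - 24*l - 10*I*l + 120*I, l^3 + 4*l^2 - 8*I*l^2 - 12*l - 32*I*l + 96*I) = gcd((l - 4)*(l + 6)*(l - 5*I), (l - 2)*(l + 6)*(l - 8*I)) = l + 6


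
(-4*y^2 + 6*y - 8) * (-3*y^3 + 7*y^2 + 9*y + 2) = 12*y^5 - 46*y^4 + 30*y^3 - 10*y^2 - 60*y - 16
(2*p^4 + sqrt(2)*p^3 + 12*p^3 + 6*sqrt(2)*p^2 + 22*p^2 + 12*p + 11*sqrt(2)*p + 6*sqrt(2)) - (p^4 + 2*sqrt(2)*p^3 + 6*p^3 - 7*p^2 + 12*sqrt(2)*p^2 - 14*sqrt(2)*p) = p^4 - sqrt(2)*p^3 + 6*p^3 - 6*sqrt(2)*p^2 + 29*p^2 + 12*p + 25*sqrt(2)*p + 6*sqrt(2)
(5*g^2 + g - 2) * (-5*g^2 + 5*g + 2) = -25*g^4 + 20*g^3 + 25*g^2 - 8*g - 4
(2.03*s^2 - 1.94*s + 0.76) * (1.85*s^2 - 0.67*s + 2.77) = 3.7555*s^4 - 4.9491*s^3 + 8.3289*s^2 - 5.883*s + 2.1052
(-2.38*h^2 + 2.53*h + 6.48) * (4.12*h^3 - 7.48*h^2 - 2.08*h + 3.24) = -9.8056*h^5 + 28.226*h^4 + 12.7236*h^3 - 61.444*h^2 - 5.2812*h + 20.9952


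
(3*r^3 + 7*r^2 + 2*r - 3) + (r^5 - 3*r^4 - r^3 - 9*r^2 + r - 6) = r^5 - 3*r^4 + 2*r^3 - 2*r^2 + 3*r - 9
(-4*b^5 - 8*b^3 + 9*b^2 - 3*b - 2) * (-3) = 12*b^5 + 24*b^3 - 27*b^2 + 9*b + 6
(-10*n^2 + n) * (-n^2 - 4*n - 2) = 10*n^4 + 39*n^3 + 16*n^2 - 2*n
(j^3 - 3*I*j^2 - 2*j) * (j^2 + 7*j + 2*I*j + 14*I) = j^5 + 7*j^4 - I*j^4 + 4*j^3 - 7*I*j^3 + 28*j^2 - 4*I*j^2 - 28*I*j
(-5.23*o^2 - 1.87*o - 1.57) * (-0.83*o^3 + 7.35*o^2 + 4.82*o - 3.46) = 4.3409*o^5 - 36.8884*o^4 - 37.65*o^3 - 2.4571*o^2 - 1.0972*o + 5.4322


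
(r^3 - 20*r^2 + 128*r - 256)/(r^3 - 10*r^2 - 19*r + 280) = (r^2 - 12*r + 32)/(r^2 - 2*r - 35)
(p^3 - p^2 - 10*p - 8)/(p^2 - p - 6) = (p^2 - 3*p - 4)/(p - 3)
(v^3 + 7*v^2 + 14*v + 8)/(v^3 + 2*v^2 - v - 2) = (v + 4)/(v - 1)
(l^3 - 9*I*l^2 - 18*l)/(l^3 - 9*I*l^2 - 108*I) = l*(l - 3*I)/(l^2 - 3*I*l + 18)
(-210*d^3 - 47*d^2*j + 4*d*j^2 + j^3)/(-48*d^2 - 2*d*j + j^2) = (35*d^2 + 2*d*j - j^2)/(8*d - j)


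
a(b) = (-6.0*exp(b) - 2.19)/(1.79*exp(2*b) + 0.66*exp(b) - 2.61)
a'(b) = (-6.0*exp(b) - 2.19)*(-3.58*exp(2*b) - 0.66*exp(b))/(1.79*exp(2*b) + 0.66*exp(b) - 2.61)^2 - 6.0*exp(b)/(1.79*exp(2*b) + 0.66*exp(b) - 2.61) = (10.74*exp(2*b) + 7.8402*exp(b) + 17.1054)*exp(b)/(3.2041*exp(4*b) + 2.3628*exp(3*b) - 8.9082*exp(2*b) - 3.4452*exp(b) + 6.8121)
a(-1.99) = 1.21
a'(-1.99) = 0.41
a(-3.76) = 0.90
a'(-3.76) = 0.06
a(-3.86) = 0.89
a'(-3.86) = 0.05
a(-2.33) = 1.10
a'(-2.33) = 0.27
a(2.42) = -0.30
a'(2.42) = 0.31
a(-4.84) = 0.86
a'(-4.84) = 0.02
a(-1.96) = 1.22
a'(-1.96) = 0.42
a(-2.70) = 1.01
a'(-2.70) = 0.18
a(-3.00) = 0.97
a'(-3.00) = 0.13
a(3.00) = -0.17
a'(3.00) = 0.17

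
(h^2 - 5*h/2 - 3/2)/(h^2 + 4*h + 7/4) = 2*(h - 3)/(2*h + 7)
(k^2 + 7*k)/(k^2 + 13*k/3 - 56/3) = 3*k/(3*k - 8)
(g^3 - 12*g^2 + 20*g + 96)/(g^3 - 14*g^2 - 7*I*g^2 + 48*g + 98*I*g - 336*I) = (g + 2)/(g - 7*I)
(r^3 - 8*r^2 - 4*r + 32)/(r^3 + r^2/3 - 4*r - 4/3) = 3*(r - 8)/(3*r + 1)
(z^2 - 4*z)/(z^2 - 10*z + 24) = z/(z - 6)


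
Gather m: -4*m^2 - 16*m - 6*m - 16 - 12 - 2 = -4*m^2 - 22*m - 30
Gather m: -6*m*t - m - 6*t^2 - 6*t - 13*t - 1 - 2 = m*(-6*t - 1) - 6*t^2 - 19*t - 3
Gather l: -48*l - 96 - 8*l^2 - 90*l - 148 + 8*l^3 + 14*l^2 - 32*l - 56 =8*l^3 + 6*l^2 - 170*l - 300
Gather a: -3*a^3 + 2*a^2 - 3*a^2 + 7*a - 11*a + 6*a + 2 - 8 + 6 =-3*a^3 - a^2 + 2*a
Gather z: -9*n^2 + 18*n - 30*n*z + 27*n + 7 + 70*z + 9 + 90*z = -9*n^2 + 45*n + z*(160 - 30*n) + 16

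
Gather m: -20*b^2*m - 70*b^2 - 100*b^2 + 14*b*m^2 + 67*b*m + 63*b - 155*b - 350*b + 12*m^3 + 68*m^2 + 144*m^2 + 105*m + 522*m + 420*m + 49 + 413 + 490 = -170*b^2 - 442*b + 12*m^3 + m^2*(14*b + 212) + m*(-20*b^2 + 67*b + 1047) + 952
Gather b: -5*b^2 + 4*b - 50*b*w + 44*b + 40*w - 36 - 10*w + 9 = -5*b^2 + b*(48 - 50*w) + 30*w - 27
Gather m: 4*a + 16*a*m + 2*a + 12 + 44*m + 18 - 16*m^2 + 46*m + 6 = 6*a - 16*m^2 + m*(16*a + 90) + 36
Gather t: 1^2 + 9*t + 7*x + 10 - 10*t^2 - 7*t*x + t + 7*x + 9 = -10*t^2 + t*(10 - 7*x) + 14*x + 20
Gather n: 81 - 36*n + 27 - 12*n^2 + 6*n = -12*n^2 - 30*n + 108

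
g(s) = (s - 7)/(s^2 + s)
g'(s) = (-2*s - 1)*(s - 7)/(s^2 + s)^2 + 1/(s^2 + s)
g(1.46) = -1.54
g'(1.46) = 1.96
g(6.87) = -0.00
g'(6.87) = 0.02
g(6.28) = -0.02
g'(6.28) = 0.03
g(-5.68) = -0.48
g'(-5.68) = -0.15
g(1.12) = -2.48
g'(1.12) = 3.80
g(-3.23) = -1.42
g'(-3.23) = -0.94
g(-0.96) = 207.29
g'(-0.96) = -4992.40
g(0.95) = -3.27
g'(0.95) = 5.65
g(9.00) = 0.02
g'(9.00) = 0.01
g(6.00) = -0.02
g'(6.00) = 0.03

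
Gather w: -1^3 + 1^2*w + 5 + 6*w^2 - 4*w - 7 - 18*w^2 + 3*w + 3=-12*w^2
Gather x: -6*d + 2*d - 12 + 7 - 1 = -4*d - 6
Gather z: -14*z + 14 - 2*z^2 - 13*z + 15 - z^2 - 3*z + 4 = -3*z^2 - 30*z + 33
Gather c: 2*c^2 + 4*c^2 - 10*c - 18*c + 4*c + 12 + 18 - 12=6*c^2 - 24*c + 18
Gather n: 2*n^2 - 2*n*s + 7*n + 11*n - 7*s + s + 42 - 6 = 2*n^2 + n*(18 - 2*s) - 6*s + 36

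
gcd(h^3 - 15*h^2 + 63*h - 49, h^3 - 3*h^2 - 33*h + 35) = h^2 - 8*h + 7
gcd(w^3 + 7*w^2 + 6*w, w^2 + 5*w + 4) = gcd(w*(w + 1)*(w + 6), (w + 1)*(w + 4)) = w + 1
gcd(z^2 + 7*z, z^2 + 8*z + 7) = z + 7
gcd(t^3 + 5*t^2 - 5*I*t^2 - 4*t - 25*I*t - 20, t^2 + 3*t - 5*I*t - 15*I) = 1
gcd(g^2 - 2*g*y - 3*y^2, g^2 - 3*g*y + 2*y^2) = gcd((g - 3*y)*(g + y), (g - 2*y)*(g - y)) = 1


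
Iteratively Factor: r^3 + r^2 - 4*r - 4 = (r - 2)*(r^2 + 3*r + 2) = (r - 2)*(r + 2)*(r + 1)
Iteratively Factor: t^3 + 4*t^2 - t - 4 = (t + 1)*(t^2 + 3*t - 4) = (t - 1)*(t + 1)*(t + 4)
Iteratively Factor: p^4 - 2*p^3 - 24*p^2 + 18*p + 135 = (p + 3)*(p^3 - 5*p^2 - 9*p + 45) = (p - 5)*(p + 3)*(p^2 - 9) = (p - 5)*(p - 3)*(p + 3)*(p + 3)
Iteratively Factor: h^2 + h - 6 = (h + 3)*(h - 2)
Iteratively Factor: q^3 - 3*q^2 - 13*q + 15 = (q - 5)*(q^2 + 2*q - 3) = (q - 5)*(q - 1)*(q + 3)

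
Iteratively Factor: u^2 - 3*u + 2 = (u - 1)*(u - 2)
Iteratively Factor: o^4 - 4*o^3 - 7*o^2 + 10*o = (o - 1)*(o^3 - 3*o^2 - 10*o) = (o - 5)*(o - 1)*(o^2 + 2*o) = (o - 5)*(o - 1)*(o + 2)*(o)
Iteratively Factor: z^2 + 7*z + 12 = (z + 4)*(z + 3)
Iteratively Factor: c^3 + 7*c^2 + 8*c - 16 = (c + 4)*(c^2 + 3*c - 4) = (c - 1)*(c + 4)*(c + 4)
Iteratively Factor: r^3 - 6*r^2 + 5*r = (r - 1)*(r^2 - 5*r) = r*(r - 1)*(r - 5)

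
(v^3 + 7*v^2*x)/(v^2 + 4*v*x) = v*(v + 7*x)/(v + 4*x)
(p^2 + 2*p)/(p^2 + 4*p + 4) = p/(p + 2)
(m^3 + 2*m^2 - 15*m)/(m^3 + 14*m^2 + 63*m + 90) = m*(m - 3)/(m^2 + 9*m + 18)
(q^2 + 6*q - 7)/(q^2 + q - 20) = (q^2 + 6*q - 7)/(q^2 + q - 20)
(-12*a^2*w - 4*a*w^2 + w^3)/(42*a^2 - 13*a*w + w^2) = w*(2*a + w)/(-7*a + w)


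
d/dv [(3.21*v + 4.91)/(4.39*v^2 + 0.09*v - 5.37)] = (14.0919*v^2 + 0.2889*v - (3.21*v + 4.91)*(8.78*v + 0.09) - 17.2377)/(4.39*v^2 + 0.09*v - 5.37)^2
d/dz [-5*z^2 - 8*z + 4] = -10*z - 8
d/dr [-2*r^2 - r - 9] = -4*r - 1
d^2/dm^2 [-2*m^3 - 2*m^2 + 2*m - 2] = -12*m - 4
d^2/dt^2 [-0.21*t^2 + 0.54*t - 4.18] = -0.420000000000000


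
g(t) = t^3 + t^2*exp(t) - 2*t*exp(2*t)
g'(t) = t^2*exp(t) + 3*t^2 - 4*t*exp(2*t) + 2*t*exp(t) - 2*exp(2*t)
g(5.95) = -1738676.37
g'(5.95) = -3781220.23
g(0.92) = -8.68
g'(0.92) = -26.48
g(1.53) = -50.87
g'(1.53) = -141.21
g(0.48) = -2.02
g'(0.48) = -7.62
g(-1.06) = -0.55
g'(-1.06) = 3.29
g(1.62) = -65.22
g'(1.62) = -179.02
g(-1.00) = -0.36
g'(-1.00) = 2.90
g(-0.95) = -0.22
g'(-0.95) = 2.59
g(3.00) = -2212.80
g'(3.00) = -5319.72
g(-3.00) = -26.54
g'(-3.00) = 27.17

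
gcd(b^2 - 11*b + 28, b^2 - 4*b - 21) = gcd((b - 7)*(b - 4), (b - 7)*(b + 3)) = b - 7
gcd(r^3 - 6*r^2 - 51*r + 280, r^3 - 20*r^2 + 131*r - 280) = r^2 - 13*r + 40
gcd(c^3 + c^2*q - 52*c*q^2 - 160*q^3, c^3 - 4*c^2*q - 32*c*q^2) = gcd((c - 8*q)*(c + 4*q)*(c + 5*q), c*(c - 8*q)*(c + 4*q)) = -c^2 + 4*c*q + 32*q^2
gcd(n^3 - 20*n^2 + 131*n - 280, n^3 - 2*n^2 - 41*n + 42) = n - 7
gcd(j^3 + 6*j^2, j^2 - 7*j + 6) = 1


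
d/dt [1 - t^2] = -2*t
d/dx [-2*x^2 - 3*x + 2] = -4*x - 3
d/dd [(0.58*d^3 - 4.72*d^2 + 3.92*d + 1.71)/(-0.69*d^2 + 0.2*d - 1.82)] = (-0.4002*d^4 + 0.232*d^3 - 1.406*d^2 + 19.5406*d - 7.4764)/(0.4761*d^4 - 0.276*d^3 + 2.5516*d^2 - 0.728*d + 3.3124)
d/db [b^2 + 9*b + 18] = 2*b + 9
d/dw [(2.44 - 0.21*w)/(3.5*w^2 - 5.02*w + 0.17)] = (0.735*w^2 - 17.08*w + 12.2131)/(12.25*w^4 - 35.14*w^3 + 26.3904*w^2 - 1.7068*w + 0.0289)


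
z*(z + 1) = z^2 + z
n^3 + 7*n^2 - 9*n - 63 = (n - 3)*(n + 3)*(n + 7)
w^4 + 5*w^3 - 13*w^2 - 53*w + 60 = (w - 3)*(w - 1)*(w + 4)*(w + 5)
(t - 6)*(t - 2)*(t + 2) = t^3 - 6*t^2 - 4*t + 24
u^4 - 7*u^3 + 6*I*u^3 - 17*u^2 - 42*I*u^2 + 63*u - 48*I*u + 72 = (u - 8)*(u + 1)*(u + 3*I)^2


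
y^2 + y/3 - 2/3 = (y - 2/3)*(y + 1)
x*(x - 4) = x^2 - 4*x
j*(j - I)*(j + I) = j^3 + j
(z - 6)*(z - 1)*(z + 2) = z^3 - 5*z^2 - 8*z + 12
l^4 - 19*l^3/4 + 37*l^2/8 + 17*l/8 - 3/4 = (l - 3)*(l - 2)*(l - 1/4)*(l + 1/2)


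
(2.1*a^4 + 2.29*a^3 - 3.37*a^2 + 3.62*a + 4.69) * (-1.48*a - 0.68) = -3.108*a^5 - 4.8172*a^4 + 3.4304*a^3 - 3.066*a^2 - 9.4028*a - 3.1892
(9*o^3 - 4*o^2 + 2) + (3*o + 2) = 9*o^3 - 4*o^2 + 3*o + 4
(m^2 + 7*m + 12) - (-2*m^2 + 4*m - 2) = 3*m^2 + 3*m + 14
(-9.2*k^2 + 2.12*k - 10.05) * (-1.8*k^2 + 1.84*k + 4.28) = 16.56*k^4 - 20.744*k^3 - 17.3852*k^2 - 9.4184*k - 43.014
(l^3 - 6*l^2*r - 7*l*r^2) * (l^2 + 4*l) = l^5 - 6*l^4*r + 4*l^4 - 7*l^3*r^2 - 24*l^3*r - 28*l^2*r^2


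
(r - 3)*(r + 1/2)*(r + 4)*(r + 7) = r^4 + 17*r^3/2 - r^2 - 173*r/2 - 42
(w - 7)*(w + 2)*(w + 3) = w^3 - 2*w^2 - 29*w - 42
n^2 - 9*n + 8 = (n - 8)*(n - 1)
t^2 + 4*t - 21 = (t - 3)*(t + 7)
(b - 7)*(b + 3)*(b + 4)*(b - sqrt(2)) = b^4 - sqrt(2)*b^3 - 37*b^2 - 84*b + 37*sqrt(2)*b + 84*sqrt(2)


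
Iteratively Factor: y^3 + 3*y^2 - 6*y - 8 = (y + 4)*(y^2 - y - 2) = (y - 2)*(y + 4)*(y + 1)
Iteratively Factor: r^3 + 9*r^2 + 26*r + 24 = (r + 4)*(r^2 + 5*r + 6) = (r + 3)*(r + 4)*(r + 2)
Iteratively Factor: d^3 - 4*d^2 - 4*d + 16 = (d - 4)*(d^2 - 4) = (d - 4)*(d - 2)*(d + 2)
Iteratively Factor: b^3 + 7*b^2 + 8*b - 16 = (b + 4)*(b^2 + 3*b - 4) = (b + 4)^2*(b - 1)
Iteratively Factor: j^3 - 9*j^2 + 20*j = (j - 4)*(j^2 - 5*j) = (j - 5)*(j - 4)*(j)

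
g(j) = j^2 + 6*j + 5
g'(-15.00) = -24.00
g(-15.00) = 140.00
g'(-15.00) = -24.00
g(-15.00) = 140.00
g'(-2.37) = 1.26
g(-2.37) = -3.60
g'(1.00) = 8.00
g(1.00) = 12.00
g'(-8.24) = -10.48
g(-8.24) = 23.46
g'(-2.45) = 1.10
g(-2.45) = -3.70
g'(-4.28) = -2.56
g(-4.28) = -2.36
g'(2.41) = 10.82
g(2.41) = 25.27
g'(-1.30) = 3.40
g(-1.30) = -1.11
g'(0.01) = 6.02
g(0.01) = 5.06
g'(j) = 2*j + 6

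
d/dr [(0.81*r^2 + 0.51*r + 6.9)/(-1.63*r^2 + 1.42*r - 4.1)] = (1.9815*r^2 + 15.852*r - 11.889)/(2.6569*r^4 - 4.6292*r^3 + 15.3824*r^2 - 11.644*r + 16.81)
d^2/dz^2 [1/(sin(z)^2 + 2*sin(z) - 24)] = 2*(-2*sin(z)^4 - 3*sin(z)^3 - 47*sin(z)^2 - 18*sin(z) + 28)/(sin(z)^2 + 2*sin(z) - 24)^3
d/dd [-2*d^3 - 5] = -6*d^2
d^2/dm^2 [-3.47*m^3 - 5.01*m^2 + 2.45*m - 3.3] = -20.82*m - 10.02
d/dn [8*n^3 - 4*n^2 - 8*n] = 24*n^2 - 8*n - 8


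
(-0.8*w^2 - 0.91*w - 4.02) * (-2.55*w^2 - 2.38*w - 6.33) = 2.04*w^4 + 4.2245*w^3 + 17.4808*w^2 + 15.3279*w + 25.4466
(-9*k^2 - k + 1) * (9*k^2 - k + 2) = -81*k^4 - 8*k^2 - 3*k + 2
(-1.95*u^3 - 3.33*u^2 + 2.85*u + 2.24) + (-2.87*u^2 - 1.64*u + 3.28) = -1.95*u^3 - 6.2*u^2 + 1.21*u + 5.52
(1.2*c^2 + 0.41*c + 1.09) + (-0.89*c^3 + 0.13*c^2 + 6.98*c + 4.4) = -0.89*c^3 + 1.33*c^2 + 7.39*c + 5.49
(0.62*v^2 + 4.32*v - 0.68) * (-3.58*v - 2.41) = -2.2196*v^3 - 16.9598*v^2 - 7.9768*v + 1.6388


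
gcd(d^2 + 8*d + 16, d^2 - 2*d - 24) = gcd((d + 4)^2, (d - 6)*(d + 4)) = d + 4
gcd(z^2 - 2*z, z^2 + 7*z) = z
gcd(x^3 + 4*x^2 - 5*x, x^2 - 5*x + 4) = x - 1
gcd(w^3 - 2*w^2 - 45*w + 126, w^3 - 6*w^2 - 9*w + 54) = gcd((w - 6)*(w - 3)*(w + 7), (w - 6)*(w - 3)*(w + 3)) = w^2 - 9*w + 18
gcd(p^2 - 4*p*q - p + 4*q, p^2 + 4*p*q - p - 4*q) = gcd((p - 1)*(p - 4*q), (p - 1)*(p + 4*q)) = p - 1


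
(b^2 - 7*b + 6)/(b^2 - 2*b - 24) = (b - 1)/(b + 4)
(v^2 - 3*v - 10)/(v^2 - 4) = (v - 5)/(v - 2)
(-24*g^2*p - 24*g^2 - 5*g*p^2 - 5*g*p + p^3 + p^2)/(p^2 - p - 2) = (-24*g^2 - 5*g*p + p^2)/(p - 2)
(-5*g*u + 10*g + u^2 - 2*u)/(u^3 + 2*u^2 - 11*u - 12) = (-5*g*u + 10*g + u^2 - 2*u)/(u^3 + 2*u^2 - 11*u - 12)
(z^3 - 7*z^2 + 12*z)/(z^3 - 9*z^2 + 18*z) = (z - 4)/(z - 6)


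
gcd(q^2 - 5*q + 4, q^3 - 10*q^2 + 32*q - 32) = q - 4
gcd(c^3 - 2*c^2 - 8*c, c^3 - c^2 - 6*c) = c^2 + 2*c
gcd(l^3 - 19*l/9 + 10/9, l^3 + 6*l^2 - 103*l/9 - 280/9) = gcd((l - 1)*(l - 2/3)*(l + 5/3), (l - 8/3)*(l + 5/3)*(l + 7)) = l + 5/3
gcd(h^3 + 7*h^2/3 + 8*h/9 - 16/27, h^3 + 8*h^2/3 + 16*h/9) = h^2 + 8*h/3 + 16/9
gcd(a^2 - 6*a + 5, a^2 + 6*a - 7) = a - 1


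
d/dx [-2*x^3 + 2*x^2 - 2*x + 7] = -6*x^2 + 4*x - 2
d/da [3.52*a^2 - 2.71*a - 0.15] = 7.04*a - 2.71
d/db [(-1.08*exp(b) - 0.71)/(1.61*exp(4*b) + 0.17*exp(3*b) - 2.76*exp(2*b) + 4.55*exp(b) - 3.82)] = (5.2164*exp(4*b) + 4.9396*exp(3*b) - 2.6187*exp(2*b) - 3.9192*exp(b) + 7.3561)*exp(b)/(2.5921*exp(8*b) + 0.5474*exp(7*b) - 8.8583*exp(6*b) + 13.7126*exp(5*b) - 3.1358*exp(4*b) - 26.4148*exp(3*b) + 41.7889*exp(2*b) - 34.762*exp(b) + 14.5924)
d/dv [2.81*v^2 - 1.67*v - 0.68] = 5.62*v - 1.67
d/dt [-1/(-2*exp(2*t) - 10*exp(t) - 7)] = (-4*exp(t) - 10)*exp(t)/(2*exp(2*t) + 10*exp(t) + 7)^2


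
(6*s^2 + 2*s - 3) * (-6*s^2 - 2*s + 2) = -36*s^4 - 24*s^3 + 26*s^2 + 10*s - 6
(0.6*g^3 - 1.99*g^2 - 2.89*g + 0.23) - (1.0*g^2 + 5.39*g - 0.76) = 0.6*g^3 - 2.99*g^2 - 8.28*g + 0.99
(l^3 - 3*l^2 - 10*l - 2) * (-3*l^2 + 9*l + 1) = -3*l^5 + 18*l^4 + 4*l^3 - 87*l^2 - 28*l - 2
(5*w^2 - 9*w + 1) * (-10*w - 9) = -50*w^3 + 45*w^2 + 71*w - 9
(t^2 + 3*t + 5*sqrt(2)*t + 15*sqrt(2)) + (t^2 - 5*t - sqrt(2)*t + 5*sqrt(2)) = 2*t^2 - 2*t + 4*sqrt(2)*t + 20*sqrt(2)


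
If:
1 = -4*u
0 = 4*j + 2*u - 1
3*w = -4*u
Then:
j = 3/8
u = -1/4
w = 1/3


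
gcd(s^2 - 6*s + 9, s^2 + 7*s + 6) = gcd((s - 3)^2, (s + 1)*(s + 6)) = 1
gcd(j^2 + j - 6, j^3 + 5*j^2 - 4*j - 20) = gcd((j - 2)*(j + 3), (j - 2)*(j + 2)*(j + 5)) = j - 2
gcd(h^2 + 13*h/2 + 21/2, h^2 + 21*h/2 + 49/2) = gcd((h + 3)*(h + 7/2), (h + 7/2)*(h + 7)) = h + 7/2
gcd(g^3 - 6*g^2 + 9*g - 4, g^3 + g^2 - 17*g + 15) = g - 1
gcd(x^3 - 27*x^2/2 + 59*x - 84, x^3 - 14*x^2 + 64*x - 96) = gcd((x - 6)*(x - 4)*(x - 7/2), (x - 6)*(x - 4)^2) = x^2 - 10*x + 24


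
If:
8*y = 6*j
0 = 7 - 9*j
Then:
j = 7/9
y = 7/12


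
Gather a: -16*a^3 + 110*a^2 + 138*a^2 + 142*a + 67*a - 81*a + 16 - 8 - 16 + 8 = -16*a^3 + 248*a^2 + 128*a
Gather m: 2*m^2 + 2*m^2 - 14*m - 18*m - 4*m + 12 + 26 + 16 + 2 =4*m^2 - 36*m + 56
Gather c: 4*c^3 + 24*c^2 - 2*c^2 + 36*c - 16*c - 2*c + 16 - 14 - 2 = 4*c^3 + 22*c^2 + 18*c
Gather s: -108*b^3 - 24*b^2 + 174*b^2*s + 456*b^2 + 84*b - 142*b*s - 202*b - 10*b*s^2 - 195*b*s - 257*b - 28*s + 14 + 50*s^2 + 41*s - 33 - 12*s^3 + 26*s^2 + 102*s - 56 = -108*b^3 + 432*b^2 - 375*b - 12*s^3 + s^2*(76 - 10*b) + s*(174*b^2 - 337*b + 115) - 75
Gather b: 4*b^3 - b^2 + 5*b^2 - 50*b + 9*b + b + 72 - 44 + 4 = 4*b^3 + 4*b^2 - 40*b + 32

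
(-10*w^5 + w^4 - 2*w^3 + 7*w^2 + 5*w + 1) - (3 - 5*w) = -10*w^5 + w^4 - 2*w^3 + 7*w^2 + 10*w - 2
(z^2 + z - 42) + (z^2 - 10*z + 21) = 2*z^2 - 9*z - 21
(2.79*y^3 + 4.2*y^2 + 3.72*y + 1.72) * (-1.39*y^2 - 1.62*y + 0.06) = -3.8781*y^5 - 10.3578*y^4 - 11.8074*y^3 - 8.1652*y^2 - 2.5632*y + 0.1032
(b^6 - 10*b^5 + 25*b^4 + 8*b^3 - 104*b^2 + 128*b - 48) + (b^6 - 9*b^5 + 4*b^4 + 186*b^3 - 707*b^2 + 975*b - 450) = 2*b^6 - 19*b^5 + 29*b^4 + 194*b^3 - 811*b^2 + 1103*b - 498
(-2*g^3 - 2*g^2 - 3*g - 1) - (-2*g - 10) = -2*g^3 - 2*g^2 - g + 9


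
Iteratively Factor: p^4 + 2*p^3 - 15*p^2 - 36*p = (p + 3)*(p^3 - p^2 - 12*p) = (p - 4)*(p + 3)*(p^2 + 3*p) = (p - 4)*(p + 3)^2*(p)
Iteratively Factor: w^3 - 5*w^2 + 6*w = (w)*(w^2 - 5*w + 6) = w*(w - 3)*(w - 2)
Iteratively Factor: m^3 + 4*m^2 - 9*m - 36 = (m + 3)*(m^2 + m - 12) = (m - 3)*(m + 3)*(m + 4)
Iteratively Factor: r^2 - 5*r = (r - 5)*(r)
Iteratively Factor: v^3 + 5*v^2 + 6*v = (v + 3)*(v^2 + 2*v) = (v + 2)*(v + 3)*(v)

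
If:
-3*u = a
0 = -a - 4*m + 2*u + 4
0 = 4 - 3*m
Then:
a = -4/5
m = 4/3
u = 4/15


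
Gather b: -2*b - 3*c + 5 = -2*b - 3*c + 5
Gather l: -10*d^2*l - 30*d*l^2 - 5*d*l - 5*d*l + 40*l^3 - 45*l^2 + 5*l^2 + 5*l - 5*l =40*l^3 + l^2*(-30*d - 40) + l*(-10*d^2 - 10*d)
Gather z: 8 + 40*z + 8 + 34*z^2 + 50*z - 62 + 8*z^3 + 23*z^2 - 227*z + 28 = 8*z^3 + 57*z^2 - 137*z - 18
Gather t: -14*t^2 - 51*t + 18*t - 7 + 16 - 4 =-14*t^2 - 33*t + 5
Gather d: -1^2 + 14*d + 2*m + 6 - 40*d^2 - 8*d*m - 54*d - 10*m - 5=-40*d^2 + d*(-8*m - 40) - 8*m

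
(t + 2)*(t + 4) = t^2 + 6*t + 8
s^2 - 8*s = s*(s - 8)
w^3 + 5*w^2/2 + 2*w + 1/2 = (w + 1/2)*(w + 1)^2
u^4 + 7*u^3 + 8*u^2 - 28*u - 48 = (u - 2)*(u + 2)*(u + 3)*(u + 4)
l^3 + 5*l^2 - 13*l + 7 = (l - 1)^2*(l + 7)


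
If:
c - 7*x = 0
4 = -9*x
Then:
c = -28/9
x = -4/9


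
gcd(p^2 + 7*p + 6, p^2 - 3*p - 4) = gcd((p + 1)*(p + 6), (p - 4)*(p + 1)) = p + 1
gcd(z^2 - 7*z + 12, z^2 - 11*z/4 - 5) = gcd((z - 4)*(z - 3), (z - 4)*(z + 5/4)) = z - 4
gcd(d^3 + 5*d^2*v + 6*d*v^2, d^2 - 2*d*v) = d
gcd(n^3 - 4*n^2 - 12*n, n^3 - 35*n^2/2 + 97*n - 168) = n - 6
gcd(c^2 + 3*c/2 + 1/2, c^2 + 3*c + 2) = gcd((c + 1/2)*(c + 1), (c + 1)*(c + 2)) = c + 1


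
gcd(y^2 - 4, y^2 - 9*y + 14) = y - 2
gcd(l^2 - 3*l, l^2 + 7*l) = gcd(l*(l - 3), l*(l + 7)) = l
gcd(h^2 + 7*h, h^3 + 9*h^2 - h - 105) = h + 7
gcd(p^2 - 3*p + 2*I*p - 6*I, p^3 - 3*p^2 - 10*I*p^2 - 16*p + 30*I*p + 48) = p - 3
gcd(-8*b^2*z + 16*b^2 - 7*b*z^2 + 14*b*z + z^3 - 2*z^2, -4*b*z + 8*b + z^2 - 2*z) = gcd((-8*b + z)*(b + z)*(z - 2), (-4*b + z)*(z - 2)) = z - 2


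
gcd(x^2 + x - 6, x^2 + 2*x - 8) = x - 2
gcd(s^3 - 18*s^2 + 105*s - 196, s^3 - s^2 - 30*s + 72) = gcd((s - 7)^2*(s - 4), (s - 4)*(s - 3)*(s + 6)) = s - 4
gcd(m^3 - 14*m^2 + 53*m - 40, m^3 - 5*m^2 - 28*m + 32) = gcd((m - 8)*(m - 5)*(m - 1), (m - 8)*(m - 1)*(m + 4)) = m^2 - 9*m + 8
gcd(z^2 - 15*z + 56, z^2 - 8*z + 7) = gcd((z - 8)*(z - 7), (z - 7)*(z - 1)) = z - 7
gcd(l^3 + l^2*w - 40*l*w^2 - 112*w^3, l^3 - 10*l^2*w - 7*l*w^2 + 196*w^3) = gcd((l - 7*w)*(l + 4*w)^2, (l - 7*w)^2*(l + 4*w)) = -l^2 + 3*l*w + 28*w^2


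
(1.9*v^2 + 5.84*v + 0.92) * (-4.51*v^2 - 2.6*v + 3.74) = -8.569*v^4 - 31.2784*v^3 - 12.2272*v^2 + 19.4496*v + 3.4408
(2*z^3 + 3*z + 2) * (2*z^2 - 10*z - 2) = 4*z^5 - 20*z^4 + 2*z^3 - 26*z^2 - 26*z - 4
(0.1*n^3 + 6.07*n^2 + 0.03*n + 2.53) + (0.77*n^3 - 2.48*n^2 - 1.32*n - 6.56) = 0.87*n^3 + 3.59*n^2 - 1.29*n - 4.03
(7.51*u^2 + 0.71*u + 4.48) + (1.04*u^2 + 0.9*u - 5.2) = 8.55*u^2 + 1.61*u - 0.72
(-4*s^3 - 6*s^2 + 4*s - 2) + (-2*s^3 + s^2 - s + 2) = -6*s^3 - 5*s^2 + 3*s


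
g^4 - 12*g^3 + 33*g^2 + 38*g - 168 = (g - 7)*(g - 4)*(g - 3)*(g + 2)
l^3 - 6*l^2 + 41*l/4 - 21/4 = (l - 7/2)*(l - 3/2)*(l - 1)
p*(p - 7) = p^2 - 7*p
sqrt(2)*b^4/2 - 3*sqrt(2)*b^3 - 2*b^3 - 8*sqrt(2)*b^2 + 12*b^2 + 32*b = b*(b - 8)*(b - 2*sqrt(2))*(sqrt(2)*b/2 + sqrt(2))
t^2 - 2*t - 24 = (t - 6)*(t + 4)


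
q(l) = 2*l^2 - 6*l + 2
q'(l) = 4*l - 6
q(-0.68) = 7.00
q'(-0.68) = -8.72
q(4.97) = 21.58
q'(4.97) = 13.88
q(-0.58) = 6.15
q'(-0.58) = -8.32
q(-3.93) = 56.47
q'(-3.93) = -21.72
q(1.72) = -2.40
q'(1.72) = 0.88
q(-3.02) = 38.36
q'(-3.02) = -18.08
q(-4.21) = 62.71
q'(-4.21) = -22.84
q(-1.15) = 11.54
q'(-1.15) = -10.60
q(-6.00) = 110.00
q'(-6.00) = -30.00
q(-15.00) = 542.00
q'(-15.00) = -66.00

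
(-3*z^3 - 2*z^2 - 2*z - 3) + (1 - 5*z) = -3*z^3 - 2*z^2 - 7*z - 2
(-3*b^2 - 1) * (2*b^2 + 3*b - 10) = -6*b^4 - 9*b^3 + 28*b^2 - 3*b + 10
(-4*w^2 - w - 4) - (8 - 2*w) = -4*w^2 + w - 12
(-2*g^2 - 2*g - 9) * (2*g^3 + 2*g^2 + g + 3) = -4*g^5 - 8*g^4 - 24*g^3 - 26*g^2 - 15*g - 27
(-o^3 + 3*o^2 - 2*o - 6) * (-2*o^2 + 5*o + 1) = 2*o^5 - 11*o^4 + 18*o^3 + 5*o^2 - 32*o - 6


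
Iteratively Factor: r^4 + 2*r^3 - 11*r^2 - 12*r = (r + 4)*(r^3 - 2*r^2 - 3*r) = r*(r + 4)*(r^2 - 2*r - 3) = r*(r + 1)*(r + 4)*(r - 3)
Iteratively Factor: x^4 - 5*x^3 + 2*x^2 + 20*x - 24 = (x - 2)*(x^3 - 3*x^2 - 4*x + 12) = (x - 2)^2*(x^2 - x - 6) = (x - 2)^2*(x + 2)*(x - 3)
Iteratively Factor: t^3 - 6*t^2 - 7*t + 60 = (t - 5)*(t^2 - t - 12) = (t - 5)*(t + 3)*(t - 4)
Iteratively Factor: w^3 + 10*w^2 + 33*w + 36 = (w + 3)*(w^2 + 7*w + 12) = (w + 3)^2*(w + 4)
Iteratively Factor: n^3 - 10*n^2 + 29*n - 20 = (n - 5)*(n^2 - 5*n + 4) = (n - 5)*(n - 1)*(n - 4)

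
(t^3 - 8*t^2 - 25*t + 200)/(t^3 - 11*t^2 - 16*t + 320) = (t - 5)/(t - 8)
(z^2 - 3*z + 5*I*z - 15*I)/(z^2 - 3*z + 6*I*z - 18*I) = (z + 5*I)/(z + 6*I)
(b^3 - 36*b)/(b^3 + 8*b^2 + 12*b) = (b - 6)/(b + 2)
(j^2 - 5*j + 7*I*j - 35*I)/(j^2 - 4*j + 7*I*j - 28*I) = (j - 5)/(j - 4)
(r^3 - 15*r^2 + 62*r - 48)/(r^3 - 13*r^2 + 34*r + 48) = (r - 1)/(r + 1)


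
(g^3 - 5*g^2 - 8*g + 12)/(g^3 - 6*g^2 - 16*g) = (g^2 - 7*g + 6)/(g*(g - 8))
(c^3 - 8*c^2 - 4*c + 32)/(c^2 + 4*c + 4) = (c^2 - 10*c + 16)/(c + 2)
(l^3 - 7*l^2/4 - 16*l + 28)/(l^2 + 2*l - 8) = (l^2 - 23*l/4 + 7)/(l - 2)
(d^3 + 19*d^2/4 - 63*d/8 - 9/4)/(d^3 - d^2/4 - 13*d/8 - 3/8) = (d + 6)/(d + 1)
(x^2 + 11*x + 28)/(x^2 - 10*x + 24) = (x^2 + 11*x + 28)/(x^2 - 10*x + 24)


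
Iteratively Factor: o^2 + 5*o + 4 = (o + 4)*(o + 1)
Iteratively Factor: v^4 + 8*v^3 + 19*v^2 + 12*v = (v + 1)*(v^3 + 7*v^2 + 12*v) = v*(v + 1)*(v^2 + 7*v + 12) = v*(v + 1)*(v + 4)*(v + 3)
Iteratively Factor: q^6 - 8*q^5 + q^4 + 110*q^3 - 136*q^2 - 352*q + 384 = (q + 3)*(q^5 - 11*q^4 + 34*q^3 + 8*q^2 - 160*q + 128) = (q - 4)*(q + 3)*(q^4 - 7*q^3 + 6*q^2 + 32*q - 32) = (q - 4)^2*(q + 3)*(q^3 - 3*q^2 - 6*q + 8) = (q - 4)^2*(q + 2)*(q + 3)*(q^2 - 5*q + 4) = (q - 4)^2*(q - 1)*(q + 2)*(q + 3)*(q - 4)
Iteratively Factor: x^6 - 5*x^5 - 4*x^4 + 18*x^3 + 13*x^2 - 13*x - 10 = (x + 1)*(x^5 - 6*x^4 + 2*x^3 + 16*x^2 - 3*x - 10) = (x - 2)*(x + 1)*(x^4 - 4*x^3 - 6*x^2 + 4*x + 5) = (x - 2)*(x - 1)*(x + 1)*(x^3 - 3*x^2 - 9*x - 5) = (x - 5)*(x - 2)*(x - 1)*(x + 1)*(x^2 + 2*x + 1) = (x - 5)*(x - 2)*(x - 1)*(x + 1)^2*(x + 1)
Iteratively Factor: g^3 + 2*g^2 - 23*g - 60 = (g + 3)*(g^2 - g - 20) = (g + 3)*(g + 4)*(g - 5)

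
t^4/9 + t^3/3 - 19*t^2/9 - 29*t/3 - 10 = (t/3 + 1)^2*(t - 5)*(t + 2)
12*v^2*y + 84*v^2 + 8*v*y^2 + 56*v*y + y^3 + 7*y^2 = (2*v + y)*(6*v + y)*(y + 7)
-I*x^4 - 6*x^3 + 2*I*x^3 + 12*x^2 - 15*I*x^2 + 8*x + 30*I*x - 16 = (x - 2)*(x - 8*I)*(x + I)*(-I*x + 1)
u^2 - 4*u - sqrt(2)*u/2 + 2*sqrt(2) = (u - 4)*(u - sqrt(2)/2)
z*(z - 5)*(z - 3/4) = z^3 - 23*z^2/4 + 15*z/4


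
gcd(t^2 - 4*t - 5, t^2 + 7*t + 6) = t + 1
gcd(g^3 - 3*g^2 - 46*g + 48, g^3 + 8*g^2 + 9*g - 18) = g^2 + 5*g - 6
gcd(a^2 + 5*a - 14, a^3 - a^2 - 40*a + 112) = a + 7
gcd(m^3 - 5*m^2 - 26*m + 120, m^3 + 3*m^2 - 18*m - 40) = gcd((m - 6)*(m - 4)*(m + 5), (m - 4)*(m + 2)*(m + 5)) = m^2 + m - 20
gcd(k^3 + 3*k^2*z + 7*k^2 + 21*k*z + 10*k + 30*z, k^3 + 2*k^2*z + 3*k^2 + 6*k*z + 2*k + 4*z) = k + 2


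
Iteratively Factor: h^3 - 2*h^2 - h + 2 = (h + 1)*(h^2 - 3*h + 2) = (h - 1)*(h + 1)*(h - 2)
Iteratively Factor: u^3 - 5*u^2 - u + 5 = (u - 5)*(u^2 - 1) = (u - 5)*(u - 1)*(u + 1)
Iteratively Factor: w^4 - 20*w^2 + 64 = (w - 4)*(w^3 + 4*w^2 - 4*w - 16) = (w - 4)*(w - 2)*(w^2 + 6*w + 8) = (w - 4)*(w - 2)*(w + 4)*(w + 2)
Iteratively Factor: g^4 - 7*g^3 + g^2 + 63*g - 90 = (g - 2)*(g^3 - 5*g^2 - 9*g + 45) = (g - 5)*(g - 2)*(g^2 - 9) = (g - 5)*(g - 3)*(g - 2)*(g + 3)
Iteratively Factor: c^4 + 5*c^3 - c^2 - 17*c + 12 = (c - 1)*(c^3 + 6*c^2 + 5*c - 12) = (c - 1)^2*(c^2 + 7*c + 12) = (c - 1)^2*(c + 4)*(c + 3)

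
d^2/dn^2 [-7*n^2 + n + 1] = -14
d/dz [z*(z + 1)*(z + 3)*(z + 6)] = 4*z^3 + 30*z^2 + 54*z + 18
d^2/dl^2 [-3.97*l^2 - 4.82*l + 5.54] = -7.94000000000000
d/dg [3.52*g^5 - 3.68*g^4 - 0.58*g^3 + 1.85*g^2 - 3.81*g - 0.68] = 17.6*g^4 - 14.72*g^3 - 1.74*g^2 + 3.7*g - 3.81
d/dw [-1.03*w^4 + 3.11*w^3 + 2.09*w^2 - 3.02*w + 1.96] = -4.12*w^3 + 9.33*w^2 + 4.18*w - 3.02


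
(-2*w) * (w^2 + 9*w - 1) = -2*w^3 - 18*w^2 + 2*w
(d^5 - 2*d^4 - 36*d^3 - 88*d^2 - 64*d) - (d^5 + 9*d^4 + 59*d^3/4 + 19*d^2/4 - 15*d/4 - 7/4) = -11*d^4 - 203*d^3/4 - 371*d^2/4 - 241*d/4 + 7/4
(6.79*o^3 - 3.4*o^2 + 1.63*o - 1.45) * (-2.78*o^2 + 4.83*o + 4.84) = -18.8762*o^5 + 42.2477*o^4 + 11.9102*o^3 - 4.5521*o^2 + 0.885699999999999*o - 7.018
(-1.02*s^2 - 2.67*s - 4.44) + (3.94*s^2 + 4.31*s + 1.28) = 2.92*s^2 + 1.64*s - 3.16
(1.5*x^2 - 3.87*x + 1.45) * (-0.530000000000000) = -0.795*x^2 + 2.0511*x - 0.7685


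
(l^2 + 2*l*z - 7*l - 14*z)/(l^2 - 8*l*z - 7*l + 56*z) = (-l - 2*z)/(-l + 8*z)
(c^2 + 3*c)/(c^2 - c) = (c + 3)/(c - 1)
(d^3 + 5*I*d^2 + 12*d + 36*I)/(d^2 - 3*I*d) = d + 8*I - 12/d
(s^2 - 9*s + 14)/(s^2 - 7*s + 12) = (s^2 - 9*s + 14)/(s^2 - 7*s + 12)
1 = 1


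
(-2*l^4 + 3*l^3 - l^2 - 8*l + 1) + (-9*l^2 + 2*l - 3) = -2*l^4 + 3*l^3 - 10*l^2 - 6*l - 2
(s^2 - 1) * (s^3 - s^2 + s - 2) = s^5 - s^4 - s^2 - s + 2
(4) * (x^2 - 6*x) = 4*x^2 - 24*x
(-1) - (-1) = 0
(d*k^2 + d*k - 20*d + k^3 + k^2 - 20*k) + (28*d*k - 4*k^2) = d*k^2 + 29*d*k - 20*d + k^3 - 3*k^2 - 20*k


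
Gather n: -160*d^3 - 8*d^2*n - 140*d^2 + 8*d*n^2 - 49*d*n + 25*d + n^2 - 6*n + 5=-160*d^3 - 140*d^2 + 25*d + n^2*(8*d + 1) + n*(-8*d^2 - 49*d - 6) + 5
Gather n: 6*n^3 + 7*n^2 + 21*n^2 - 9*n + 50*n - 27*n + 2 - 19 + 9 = 6*n^3 + 28*n^2 + 14*n - 8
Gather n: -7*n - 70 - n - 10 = -8*n - 80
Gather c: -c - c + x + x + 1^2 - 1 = -2*c + 2*x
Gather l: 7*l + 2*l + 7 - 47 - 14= 9*l - 54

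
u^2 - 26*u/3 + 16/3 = (u - 8)*(u - 2/3)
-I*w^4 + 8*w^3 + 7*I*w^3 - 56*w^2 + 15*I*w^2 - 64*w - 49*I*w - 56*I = (w - 8)*(w + 1)*(w + 7*I)*(-I*w + 1)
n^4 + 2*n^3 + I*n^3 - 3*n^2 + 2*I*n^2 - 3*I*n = n*(n - 1)*(n + 3)*(n + I)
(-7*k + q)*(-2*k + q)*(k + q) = 14*k^3 + 5*k^2*q - 8*k*q^2 + q^3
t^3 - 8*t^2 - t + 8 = (t - 8)*(t - 1)*(t + 1)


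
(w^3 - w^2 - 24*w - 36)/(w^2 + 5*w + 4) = (w^3 - w^2 - 24*w - 36)/(w^2 + 5*w + 4)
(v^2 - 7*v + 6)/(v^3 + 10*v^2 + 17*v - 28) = (v - 6)/(v^2 + 11*v + 28)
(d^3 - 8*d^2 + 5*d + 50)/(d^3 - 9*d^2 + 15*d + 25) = (d + 2)/(d + 1)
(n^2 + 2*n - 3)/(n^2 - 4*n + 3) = (n + 3)/(n - 3)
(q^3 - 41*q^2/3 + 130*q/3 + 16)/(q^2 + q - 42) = (3*q^2 - 23*q - 8)/(3*(q + 7))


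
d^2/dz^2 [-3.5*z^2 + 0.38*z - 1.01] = -7.00000000000000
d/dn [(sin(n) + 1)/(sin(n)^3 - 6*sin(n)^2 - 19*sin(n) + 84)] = (-2*sin(n)^3 + 3*sin(n)^2 + 12*sin(n) + 103)*cos(n)/(sin(n)^3 - 6*sin(n)^2 - 19*sin(n) + 84)^2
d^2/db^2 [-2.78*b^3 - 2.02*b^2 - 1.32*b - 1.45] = -16.68*b - 4.04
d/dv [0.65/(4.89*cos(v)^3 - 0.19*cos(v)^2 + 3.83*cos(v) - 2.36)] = (9.5355*cos(v)^2 - 0.247*cos(v) + 2.4895)*sin(v)/(4.89*cos(v)^3 - 0.19*cos(v)^2 + 3.83*cos(v) - 2.36)^2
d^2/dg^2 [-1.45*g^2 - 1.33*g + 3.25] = -2.90000000000000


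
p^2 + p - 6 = (p - 2)*(p + 3)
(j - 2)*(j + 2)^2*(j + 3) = j^4 + 5*j^3 + 2*j^2 - 20*j - 24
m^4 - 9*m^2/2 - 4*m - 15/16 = (m - 5/2)*(m + 1/2)^2*(m + 3/2)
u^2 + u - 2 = (u - 1)*(u + 2)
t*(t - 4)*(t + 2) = t^3 - 2*t^2 - 8*t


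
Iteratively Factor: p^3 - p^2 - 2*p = (p + 1)*(p^2 - 2*p) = (p - 2)*(p + 1)*(p)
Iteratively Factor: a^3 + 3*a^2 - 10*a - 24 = (a + 2)*(a^2 + a - 12) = (a + 2)*(a + 4)*(a - 3)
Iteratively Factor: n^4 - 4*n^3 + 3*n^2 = (n - 3)*(n^3 - n^2) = (n - 3)*(n - 1)*(n^2) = n*(n - 3)*(n - 1)*(n)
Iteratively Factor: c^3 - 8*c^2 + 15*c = (c - 3)*(c^2 - 5*c) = (c - 5)*(c - 3)*(c)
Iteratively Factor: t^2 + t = (t + 1)*(t)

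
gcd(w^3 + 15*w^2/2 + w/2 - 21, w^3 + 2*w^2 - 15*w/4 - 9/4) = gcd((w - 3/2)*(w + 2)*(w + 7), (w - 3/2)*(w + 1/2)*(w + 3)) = w - 3/2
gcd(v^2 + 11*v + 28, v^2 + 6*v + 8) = v + 4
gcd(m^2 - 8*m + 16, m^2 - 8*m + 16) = m^2 - 8*m + 16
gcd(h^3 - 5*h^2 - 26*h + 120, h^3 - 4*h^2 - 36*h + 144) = h^2 - 10*h + 24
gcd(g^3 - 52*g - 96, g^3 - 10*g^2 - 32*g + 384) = g^2 - 2*g - 48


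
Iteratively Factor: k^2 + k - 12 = (k - 3)*(k + 4)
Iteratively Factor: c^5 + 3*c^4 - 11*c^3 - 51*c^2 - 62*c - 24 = (c - 4)*(c^4 + 7*c^3 + 17*c^2 + 17*c + 6) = (c - 4)*(c + 3)*(c^3 + 4*c^2 + 5*c + 2) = (c - 4)*(c + 1)*(c + 3)*(c^2 + 3*c + 2) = (c - 4)*(c + 1)*(c + 2)*(c + 3)*(c + 1)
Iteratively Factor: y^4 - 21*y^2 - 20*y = (y - 5)*(y^3 + 5*y^2 + 4*y) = (y - 5)*(y + 1)*(y^2 + 4*y) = (y - 5)*(y + 1)*(y + 4)*(y)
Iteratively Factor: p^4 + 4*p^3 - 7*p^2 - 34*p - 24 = (p + 2)*(p^3 + 2*p^2 - 11*p - 12) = (p + 2)*(p + 4)*(p^2 - 2*p - 3) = (p - 3)*(p + 2)*(p + 4)*(p + 1)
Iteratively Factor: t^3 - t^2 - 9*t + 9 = (t - 1)*(t^2 - 9) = (t - 3)*(t - 1)*(t + 3)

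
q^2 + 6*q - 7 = (q - 1)*(q + 7)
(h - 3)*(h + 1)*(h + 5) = h^3 + 3*h^2 - 13*h - 15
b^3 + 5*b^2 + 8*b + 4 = (b + 1)*(b + 2)^2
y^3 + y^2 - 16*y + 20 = (y - 2)^2*(y + 5)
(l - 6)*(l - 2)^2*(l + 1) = l^4 - 9*l^3 + 18*l^2 + 4*l - 24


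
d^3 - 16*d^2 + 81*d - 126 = (d - 7)*(d - 6)*(d - 3)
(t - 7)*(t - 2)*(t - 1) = t^3 - 10*t^2 + 23*t - 14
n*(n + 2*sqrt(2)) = n^2 + 2*sqrt(2)*n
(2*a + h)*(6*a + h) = 12*a^2 + 8*a*h + h^2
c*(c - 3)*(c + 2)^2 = c^4 + c^3 - 8*c^2 - 12*c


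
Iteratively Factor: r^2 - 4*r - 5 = (r - 5)*(r + 1)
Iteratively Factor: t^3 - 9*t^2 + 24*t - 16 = (t - 4)*(t^2 - 5*t + 4) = (t - 4)^2*(t - 1)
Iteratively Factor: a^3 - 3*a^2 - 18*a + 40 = (a + 4)*(a^2 - 7*a + 10) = (a - 2)*(a + 4)*(a - 5)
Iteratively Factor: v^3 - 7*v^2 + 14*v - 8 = (v - 1)*(v^2 - 6*v + 8) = (v - 4)*(v - 1)*(v - 2)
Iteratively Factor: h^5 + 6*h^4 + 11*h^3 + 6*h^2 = (h + 2)*(h^4 + 4*h^3 + 3*h^2) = h*(h + 2)*(h^3 + 4*h^2 + 3*h) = h*(h + 2)*(h + 3)*(h^2 + h) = h*(h + 1)*(h + 2)*(h + 3)*(h)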